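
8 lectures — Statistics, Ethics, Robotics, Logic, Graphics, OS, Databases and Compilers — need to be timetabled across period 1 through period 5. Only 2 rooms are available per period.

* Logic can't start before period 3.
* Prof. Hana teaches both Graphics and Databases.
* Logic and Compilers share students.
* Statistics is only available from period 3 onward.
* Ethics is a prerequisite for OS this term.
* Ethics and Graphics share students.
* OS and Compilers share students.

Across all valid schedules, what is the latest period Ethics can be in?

Downstream work caps Ethics at period 4.
Ethics at period 4 is achievable: Statistics in period 3; Robotics in period 1; OS in period 5; Databases in period 2; Logic in period 3; Graphics in period 1; Compilers in period 2; Ethics in period 4.

period 4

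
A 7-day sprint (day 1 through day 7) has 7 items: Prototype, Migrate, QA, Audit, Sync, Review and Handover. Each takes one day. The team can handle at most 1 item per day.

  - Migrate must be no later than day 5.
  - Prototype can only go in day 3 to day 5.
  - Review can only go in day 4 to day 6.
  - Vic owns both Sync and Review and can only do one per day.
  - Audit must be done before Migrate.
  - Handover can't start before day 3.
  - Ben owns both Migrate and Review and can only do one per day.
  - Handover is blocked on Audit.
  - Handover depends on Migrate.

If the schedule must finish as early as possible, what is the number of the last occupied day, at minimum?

7

The precedence chain requires at least 3 distinct days.
With at most 1 per day and 7 work items, at least 7 days are needed.
Review can't be placed before day 4, so the schedule must run through at least day 4.
7 works (last occupied day: day 7): for example Audit in day 1, Handover in day 5, Prototype in day 3, Migrate in day 2, Sync in day 7, Review in day 4, QA in day 6.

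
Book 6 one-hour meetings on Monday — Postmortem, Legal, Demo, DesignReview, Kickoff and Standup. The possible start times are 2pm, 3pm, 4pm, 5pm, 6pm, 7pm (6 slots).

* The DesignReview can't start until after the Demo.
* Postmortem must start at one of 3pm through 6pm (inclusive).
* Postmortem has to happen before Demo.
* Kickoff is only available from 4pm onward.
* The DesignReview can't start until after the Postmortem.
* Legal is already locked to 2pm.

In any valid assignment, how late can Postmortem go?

Postmortem is available from 3pm; Postmortem's own window allows nothing later than 6pm; downstream work caps Postmortem at 5pm.
Postmortem at 5pm is achievable: DesignReview in 7pm; Legal in 2pm; Standup in 2pm; Demo in 6pm; Kickoff in 4pm; Postmortem in 5pm.

5pm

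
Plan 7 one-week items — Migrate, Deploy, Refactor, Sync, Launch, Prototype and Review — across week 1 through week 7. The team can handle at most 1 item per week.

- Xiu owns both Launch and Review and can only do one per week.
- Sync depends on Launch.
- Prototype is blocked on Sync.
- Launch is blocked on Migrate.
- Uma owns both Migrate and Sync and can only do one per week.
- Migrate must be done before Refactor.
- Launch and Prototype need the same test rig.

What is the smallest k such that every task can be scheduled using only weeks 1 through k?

7 weeks

The precedence chain requires at least 4 distinct weeks.
With at most 1 per week and 7 tasks, at least 7 weeks are needed.
7 works (last occupied week: week 7): for example Prototype in week 5, Deploy in week 6, Launch in week 2, Migrate in week 1, Sync in week 3, Refactor in week 4, Review in week 7.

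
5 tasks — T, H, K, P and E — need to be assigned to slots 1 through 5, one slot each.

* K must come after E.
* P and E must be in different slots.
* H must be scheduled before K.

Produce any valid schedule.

E in 1, K in 2, H in 1, T in 1, P in 2

Checking: E(1) before K(2); H(1) before K(2); P(2) != E(1).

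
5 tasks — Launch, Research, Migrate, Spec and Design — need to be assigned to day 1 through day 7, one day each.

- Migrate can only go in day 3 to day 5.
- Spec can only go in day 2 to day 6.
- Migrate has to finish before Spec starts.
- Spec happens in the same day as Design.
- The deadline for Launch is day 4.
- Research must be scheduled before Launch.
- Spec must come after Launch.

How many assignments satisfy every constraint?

Splitting on Launch: it can be day 2 (6), day 3 (12), day 4 (15). Listing each branch's schedules as (Research, Migrate, Spec, Design) by day number:
Launch=day 2: (1,3,4,4) (1,3,5,5) (1,3,6,6) (1,4,5,5) (1,4,6,6) (1,5,6,6) — 6.
Launch=day 3: (1,3,4,4) (1,3,5,5) (1,3,6,6) (1,4,5,5) (1,4,6,6) (1,5,6,6) (2,3,4,4) (2,3,5,5) (2,3,6,6) (2,4,5,5) (2,4,6,6) (2,5,6,6) — 12.
Launch=day 4: (1,3,5,5) (1,3,6,6) (1,4,5,5) (1,4,6,6) (1,5,6,6) (2,3,5,5) (2,3,6,6) (2,4,5,5) (2,4,6,6) (2,5,6,6) (3,3,5,5) (3,3,6,6) (3,4,5,5) (3,4,6,6) (3,5,6,6) — 15.
Summing: 6 + 12 + 15 = 33.

33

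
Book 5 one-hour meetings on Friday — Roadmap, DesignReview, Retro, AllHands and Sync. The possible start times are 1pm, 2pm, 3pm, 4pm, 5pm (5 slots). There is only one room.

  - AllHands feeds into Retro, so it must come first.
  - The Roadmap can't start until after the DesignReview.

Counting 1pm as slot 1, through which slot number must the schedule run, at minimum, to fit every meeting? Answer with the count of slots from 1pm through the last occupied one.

5

The precedence chain requires at least 2 distinct slots.
With at most 1 per slot and 5 meetings, at least 5 slots are needed.
5 works (last occupied slot: 5pm): for example AllHands -> 3pm; Retro -> 4pm; Roadmap -> 2pm; Sync -> 5pm; DesignReview -> 1pm.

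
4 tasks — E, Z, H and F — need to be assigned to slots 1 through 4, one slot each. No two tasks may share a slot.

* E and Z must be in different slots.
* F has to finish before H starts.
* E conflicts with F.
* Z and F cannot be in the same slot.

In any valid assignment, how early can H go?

2

Precedence pushes H to at least 2.
H at 2 is achievable: Z in 4; E in 3; H in 2; F in 1.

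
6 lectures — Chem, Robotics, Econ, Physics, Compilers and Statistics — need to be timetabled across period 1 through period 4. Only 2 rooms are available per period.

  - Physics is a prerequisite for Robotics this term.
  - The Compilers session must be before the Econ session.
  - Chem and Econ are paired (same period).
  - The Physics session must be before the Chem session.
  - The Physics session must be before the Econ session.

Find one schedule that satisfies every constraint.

Robotics -> period 3, Physics -> period 1, Statistics -> period 3, Chem -> period 2, Compilers -> period 1, Econ -> period 2

Checking: Physics(period 1) before Chem(period 2); Compilers(period 1) before Econ(period 2); Physics(period 1) before Econ(period 2); Physics(period 1) before Robotics(period 3); Chem = Econ = period 2; max 2 per period (cap 2).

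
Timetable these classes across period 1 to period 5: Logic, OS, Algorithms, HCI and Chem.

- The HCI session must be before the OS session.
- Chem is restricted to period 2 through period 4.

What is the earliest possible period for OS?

Precedence pushes OS to at least period 2.
OS at period 2 is achievable: HCI -> period 1; Logic -> period 1; Algorithms -> period 1; OS -> period 2; Chem -> period 2.

period 2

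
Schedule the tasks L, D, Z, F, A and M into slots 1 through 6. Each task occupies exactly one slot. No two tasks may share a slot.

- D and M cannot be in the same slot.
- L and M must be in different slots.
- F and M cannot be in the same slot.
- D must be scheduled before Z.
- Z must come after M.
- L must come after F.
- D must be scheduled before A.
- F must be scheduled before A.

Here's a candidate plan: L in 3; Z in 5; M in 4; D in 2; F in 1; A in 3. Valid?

Invalid. No two tasks may share a slot.

D and M cannot be in the same slot — holds.
L must come after F — holds.
F and M cannot be in the same slot — holds.
D must be scheduled before A — holds.
No two tasks may share a slot — violated.
F must be scheduled before A — holds.
D must be scheduled before Z — holds.
Z must come after M — holds.
L and M must be in different slots — holds.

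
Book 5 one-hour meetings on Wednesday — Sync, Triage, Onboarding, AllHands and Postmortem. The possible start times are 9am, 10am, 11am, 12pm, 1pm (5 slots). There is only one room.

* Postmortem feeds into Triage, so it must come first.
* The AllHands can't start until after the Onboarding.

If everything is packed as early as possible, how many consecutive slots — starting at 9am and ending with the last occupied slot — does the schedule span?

The precedence chain requires at least 2 distinct slots.
With at most 1 per slot and 5 meetings, at least 5 slots are needed.
5 works (last occupied slot: 1pm): for example Postmortem in 9am, Onboarding in 11am, Sync in 1pm, AllHands in 12pm, Triage in 10am.

5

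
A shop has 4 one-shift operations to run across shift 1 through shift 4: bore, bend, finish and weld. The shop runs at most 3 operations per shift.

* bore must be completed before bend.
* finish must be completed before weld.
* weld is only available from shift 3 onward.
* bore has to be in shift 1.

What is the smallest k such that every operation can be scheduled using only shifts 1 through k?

The precedence chain requires at least 2 distinct shifts.
With at most 3 per shift and 4 operations, at least 2 shifts are needed.
weld can't be placed before shift 3, so the schedule must run through at least shift 3.
3 works (last occupied shift: shift 3): for example weld -> shift 3, finish -> shift 1, bend -> shift 2, bore -> shift 1.

3 shifts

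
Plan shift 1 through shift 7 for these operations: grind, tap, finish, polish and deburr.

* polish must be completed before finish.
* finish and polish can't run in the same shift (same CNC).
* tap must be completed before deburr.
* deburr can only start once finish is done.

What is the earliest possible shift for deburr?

shift 3

Precedence pushes deburr to at least shift 3.
deburr at shift 3 is achievable: finish=shift 2; tap=shift 1; deburr=shift 3; grind=shift 1; polish=shift 1.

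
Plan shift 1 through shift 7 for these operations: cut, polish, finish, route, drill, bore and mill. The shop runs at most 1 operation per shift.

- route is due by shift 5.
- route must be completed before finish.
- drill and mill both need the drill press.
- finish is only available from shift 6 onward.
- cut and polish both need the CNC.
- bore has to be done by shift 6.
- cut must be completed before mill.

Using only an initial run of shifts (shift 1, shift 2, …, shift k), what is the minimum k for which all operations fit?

The precedence chain requires at least 2 distinct shifts.
With at most 1 per shift and 7 operations, at least 7 shifts are needed.
finish can't be placed before shift 6, so the schedule must run through at least shift 6.
7 works (last occupied shift: shift 7): for example route -> shift 1; cut -> shift 3; drill -> shift 7; bore -> shift 2; polish -> shift 5; mill -> shift 4; finish -> shift 6.

7 shifts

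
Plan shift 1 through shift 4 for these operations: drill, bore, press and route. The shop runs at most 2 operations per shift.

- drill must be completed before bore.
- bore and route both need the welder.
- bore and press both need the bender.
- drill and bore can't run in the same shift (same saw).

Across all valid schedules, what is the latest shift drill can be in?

Downstream work caps drill at shift 3.
drill at shift 3 is achievable: press in shift 1; route in shift 1; bore in shift 4; drill in shift 3.

shift 3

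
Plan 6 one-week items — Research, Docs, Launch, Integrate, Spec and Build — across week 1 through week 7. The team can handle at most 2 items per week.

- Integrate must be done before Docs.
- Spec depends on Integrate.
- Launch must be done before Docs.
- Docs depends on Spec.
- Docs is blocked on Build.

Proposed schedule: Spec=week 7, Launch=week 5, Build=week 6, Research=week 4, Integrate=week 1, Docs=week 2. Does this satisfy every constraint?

Invalid. Docs depends on Spec.

Spec depends on Integrate — holds.
The team can handle at most 2 items per week — holds.
Docs depends on Spec — violated.
Docs is blocked on Build — violated.
Launch must be done before Docs — violated.
Integrate must be done before Docs — holds.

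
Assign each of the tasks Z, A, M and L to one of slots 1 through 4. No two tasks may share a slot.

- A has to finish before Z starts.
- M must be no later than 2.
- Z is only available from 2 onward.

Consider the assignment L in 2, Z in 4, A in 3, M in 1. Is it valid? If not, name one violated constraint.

Yes, all constraints hold

M must be no later than 2 — holds.
A has to finish before Z starts — holds.
Z is only available from 2 onward — holds.
No two tasks may share a slot — holds.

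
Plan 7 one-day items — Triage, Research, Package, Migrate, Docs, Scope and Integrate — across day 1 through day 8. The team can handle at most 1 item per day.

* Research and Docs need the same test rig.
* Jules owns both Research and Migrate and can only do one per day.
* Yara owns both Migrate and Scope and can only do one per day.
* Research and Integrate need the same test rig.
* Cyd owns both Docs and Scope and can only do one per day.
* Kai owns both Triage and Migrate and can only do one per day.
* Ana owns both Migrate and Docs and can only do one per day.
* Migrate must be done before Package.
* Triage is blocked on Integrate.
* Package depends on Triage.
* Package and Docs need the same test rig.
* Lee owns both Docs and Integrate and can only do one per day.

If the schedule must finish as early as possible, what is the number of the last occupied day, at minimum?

day 7

The precedence chain requires at least 3 distinct days.
With at most 1 per day and 7 tasks, at least 7 days are needed.
7 works (last occupied day: day 7): for example Triage in day 2; Migrate in day 3; Scope in day 7; Integrate in day 1; Docs in day 6; Package in day 4; Research in day 5.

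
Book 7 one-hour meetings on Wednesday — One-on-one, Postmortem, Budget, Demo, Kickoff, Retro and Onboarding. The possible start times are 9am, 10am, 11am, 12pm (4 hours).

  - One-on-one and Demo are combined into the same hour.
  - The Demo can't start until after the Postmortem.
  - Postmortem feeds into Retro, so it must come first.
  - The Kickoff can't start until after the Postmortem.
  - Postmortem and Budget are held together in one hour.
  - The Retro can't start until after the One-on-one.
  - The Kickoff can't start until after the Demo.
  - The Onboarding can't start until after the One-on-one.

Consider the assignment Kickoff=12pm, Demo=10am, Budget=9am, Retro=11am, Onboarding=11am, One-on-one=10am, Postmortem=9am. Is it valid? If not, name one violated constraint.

Yes, all constraints hold

The Kickoff can't start until after the Demo — holds.
Postmortem feeds into Retro, so it must come first — holds.
The Kickoff can't start until after the Postmortem — holds.
The Retro can't start until after the One-on-one — holds.
The Onboarding can't start until after the One-on-one — holds.
The Demo can't start until after the Postmortem — holds.
One-on-one and Demo are combined into the same hour — holds.
Postmortem and Budget are held together in one hour — holds.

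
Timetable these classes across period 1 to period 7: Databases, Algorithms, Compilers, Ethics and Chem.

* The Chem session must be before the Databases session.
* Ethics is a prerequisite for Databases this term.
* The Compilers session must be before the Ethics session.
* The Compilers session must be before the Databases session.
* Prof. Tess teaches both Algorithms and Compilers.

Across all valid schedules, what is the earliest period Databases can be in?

Precedence pushes Databases to at least period 3.
Databases at period 3 is achievable: Chem in period 1; Databases in period 3; Compilers in period 1; Ethics in period 2; Algorithms in period 2.

period 3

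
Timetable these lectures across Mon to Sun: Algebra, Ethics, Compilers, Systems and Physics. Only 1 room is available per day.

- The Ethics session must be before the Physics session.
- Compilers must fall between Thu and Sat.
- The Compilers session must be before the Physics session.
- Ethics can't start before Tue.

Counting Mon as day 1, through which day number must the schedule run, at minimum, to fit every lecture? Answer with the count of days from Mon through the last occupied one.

The precedence chain requires at least 2 distinct days.
With at most 1 per day and 5 lectures, at least 5 days are needed.
Propagating the time windows through the other constraints, Physics can't land before Fri — that is day 5 counting from Mon — so the schedule must run through at least 5 days.
5 works (last occupied day: Fri): for example Physics in Fri, Ethics in Tue, Systems in Wed, Compilers in Thu, Algebra in Mon.

5 days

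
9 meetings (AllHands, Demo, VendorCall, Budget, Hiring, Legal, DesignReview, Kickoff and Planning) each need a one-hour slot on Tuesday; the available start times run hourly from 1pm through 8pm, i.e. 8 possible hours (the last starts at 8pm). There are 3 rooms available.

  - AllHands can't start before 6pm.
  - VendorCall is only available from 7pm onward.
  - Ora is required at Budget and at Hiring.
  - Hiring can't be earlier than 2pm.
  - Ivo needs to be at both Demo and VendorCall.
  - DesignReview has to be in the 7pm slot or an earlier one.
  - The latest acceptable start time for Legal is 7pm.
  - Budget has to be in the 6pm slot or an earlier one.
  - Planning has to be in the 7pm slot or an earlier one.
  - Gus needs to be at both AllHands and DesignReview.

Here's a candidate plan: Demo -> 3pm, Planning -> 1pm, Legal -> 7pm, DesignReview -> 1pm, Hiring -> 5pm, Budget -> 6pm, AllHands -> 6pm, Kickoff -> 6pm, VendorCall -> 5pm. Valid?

There are 3 rooms available — holds.
AllHands can't start before 6pm — holds.
The latest acceptable start time for Legal is 7pm — holds.
Hiring can't be earlier than 2pm — holds.
DesignReview has to be in the 7pm slot or an earlier one — holds.
Ivo needs to be at both Demo and VendorCall — holds.
Planning has to be in the 7pm slot or an earlier one — holds.
Ora is required at Budget and at Hiring — holds.
VendorCall is only available from 7pm onward — violated.
Budget has to be in the 6pm slot or an earlier one — holds.
Gus needs to be at both AllHands and DesignReview — holds.

No. VendorCall is only available from 7pm onward is not satisfied.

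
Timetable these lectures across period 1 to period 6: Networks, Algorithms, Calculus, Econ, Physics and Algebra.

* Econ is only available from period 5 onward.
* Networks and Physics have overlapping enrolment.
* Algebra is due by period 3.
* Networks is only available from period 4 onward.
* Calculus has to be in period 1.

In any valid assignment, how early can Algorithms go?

Algorithms at period 1 is achievable: Algebra in period 1; Physics in period 1; Algorithms in period 1; Networks in period 4; Econ in period 5; Calculus in period 1.

period 1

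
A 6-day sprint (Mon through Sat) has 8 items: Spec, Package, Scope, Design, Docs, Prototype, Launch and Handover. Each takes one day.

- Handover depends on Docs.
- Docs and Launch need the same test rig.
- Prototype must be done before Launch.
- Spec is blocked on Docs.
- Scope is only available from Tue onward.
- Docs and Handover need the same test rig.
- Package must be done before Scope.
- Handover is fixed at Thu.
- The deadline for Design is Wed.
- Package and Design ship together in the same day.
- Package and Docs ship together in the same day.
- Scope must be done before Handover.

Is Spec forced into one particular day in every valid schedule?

No

Spec can be Tue (e.g. Prototype=Mon; Design=Mon; Spec=Tue; Docs=Mon; Scope=Tue; Handover=Thu; Launch=Tue; Package=Mon) or Wed (e.g. Package=Mon; Handover=Thu; Prototype=Mon; Launch=Tue; Scope=Tue; Design=Mon; Spec=Wed; Docs=Mon).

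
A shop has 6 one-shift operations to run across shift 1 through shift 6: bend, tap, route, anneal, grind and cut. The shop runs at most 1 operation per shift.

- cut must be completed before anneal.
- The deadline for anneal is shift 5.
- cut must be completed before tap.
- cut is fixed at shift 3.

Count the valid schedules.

Splitting on bend: it can be shift 1 (8), shift 2 (8), shift 4 (2), shift 5 (2), shift 6 (4). Listing each branch's schedules as (tap, route, anneal, grind, cut) by shift number:
bend=shift 1: (4,2,5,6,3) (4,6,5,2,3) (5,2,4,6,3) (5,6,4,2,3) (6,2,4,5,3) (6,2,5,4,3) (6,4,5,2,3) (6,5,4,2,3) — 8.
bend=shift 2: (4,1,5,6,3) (4,6,5,1,3) (5,1,4,6,3) (5,6,4,1,3) (6,1,4,5,3) (6,1,5,4,3) (6,4,5,1,3) (6,5,4,1,3) — 8.
bend=shift 4: (6,1,5,2,3) (6,2,5,1,3) — 2.
bend=shift 5: (6,1,4,2,3) (6,2,4,1,3) — 2.
bend=shift 6: (4,1,5,2,3) (4,2,5,1,3) (5,1,4,2,3) (5,2,4,1,3) — 4.
Summing: 8 + 8 + 2 + 2 + 4 = 24.

24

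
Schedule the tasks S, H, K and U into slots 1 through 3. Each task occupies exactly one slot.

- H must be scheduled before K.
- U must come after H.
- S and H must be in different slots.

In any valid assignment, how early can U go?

Precedence pushes U to at least 2.
U at 2 is achievable: H=1; S=2; K=2; U=2.

2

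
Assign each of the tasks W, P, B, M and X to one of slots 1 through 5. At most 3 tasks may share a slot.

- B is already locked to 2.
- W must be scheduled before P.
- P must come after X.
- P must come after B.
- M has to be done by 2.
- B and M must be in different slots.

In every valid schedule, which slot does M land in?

M's window is 1–2.
B is fixed at 2, and M can't share a slot with B.
So M must be 1.

1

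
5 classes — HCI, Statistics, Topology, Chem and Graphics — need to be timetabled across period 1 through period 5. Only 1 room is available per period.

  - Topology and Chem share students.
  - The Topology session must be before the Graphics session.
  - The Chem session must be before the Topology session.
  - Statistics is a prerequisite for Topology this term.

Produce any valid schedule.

HCI -> period 5; Graphics -> period 4; Topology -> period 3; Chem -> period 2; Statistics -> period 1

Checking: Topology(period 3) before Graphics(period 4); Statistics(period 1) before Topology(period 3); Chem(period 2) before Topology(period 3); Topology(period 3) != Chem(period 2); max 1 per period (cap 1).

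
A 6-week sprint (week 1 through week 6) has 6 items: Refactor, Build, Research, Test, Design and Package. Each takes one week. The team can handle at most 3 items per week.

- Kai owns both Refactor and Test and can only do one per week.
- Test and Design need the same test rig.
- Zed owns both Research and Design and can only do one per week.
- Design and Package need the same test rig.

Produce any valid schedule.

Test in week 2, Build in week 1, Refactor in week 1, Design in week 3, Package in week 2, Research in week 1

Checking: Refactor(week 1) != Test(week 2); Design(week 3) != Package(week 2); Test(week 2) != Design(week 3); Research(week 1) != Design(week 3); max 3 per week (cap 3).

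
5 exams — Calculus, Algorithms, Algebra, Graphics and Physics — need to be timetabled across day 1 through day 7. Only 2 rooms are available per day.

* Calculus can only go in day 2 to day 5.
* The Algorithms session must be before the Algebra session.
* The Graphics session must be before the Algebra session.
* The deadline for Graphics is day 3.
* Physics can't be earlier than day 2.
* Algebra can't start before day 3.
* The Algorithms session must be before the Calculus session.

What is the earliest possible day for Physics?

Physics is available from day 2.
Physics at day 2 is achievable: Calculus -> day 2, Algebra -> day 3, Algorithms -> day 1, Physics -> day 2, Graphics -> day 1.

day 2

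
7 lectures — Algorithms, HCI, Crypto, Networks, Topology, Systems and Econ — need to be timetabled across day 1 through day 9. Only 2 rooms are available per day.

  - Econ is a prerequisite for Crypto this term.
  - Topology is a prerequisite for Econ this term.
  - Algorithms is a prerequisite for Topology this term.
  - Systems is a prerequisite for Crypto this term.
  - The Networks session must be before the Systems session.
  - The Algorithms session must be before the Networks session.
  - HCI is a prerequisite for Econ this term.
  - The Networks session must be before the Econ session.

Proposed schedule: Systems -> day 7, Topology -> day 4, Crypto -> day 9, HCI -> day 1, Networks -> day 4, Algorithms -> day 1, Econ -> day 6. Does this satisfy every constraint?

Algorithms is a prerequisite for Topology this term — holds.
Only 2 rooms are available per day — holds.
Topology is a prerequisite for Econ this term — holds.
The Algorithms session must be before the Networks session — holds.
HCI is a prerequisite for Econ this term — holds.
Econ is a prerequisite for Crypto this term — holds.
Systems is a prerequisite for Crypto this term — holds.
The Networks session must be before the Econ session — holds.
The Networks session must be before the Systems session — holds.

Yes, all constraints hold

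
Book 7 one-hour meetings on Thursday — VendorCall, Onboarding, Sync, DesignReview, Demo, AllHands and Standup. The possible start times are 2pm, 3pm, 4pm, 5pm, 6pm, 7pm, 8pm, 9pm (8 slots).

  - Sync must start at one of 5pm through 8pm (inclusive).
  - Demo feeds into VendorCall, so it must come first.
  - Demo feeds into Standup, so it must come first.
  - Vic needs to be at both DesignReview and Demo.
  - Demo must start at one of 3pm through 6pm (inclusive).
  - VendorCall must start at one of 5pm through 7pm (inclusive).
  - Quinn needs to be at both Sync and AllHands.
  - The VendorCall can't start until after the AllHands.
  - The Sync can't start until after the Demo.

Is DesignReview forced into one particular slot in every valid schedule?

DesignReview can be 2pm (e.g. Onboarding in 2pm, AllHands in 2pm, Standup in 4pm, Sync in 5pm, Demo in 3pm, VendorCall in 5pm, DesignReview in 2pm) or 3pm (e.g. AllHands in 2pm; VendorCall in 5pm; Standup in 5pm; Demo in 4pm; DesignReview in 3pm; Sync in 5pm; Onboarding in 2pm).

No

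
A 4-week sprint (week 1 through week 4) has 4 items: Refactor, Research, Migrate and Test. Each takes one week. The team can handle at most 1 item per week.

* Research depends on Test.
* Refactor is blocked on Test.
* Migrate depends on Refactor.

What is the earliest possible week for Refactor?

week 2

Precedence pushes Refactor to at least week 2; downstream work caps Refactor at week 3.
Refactor at week 2 is achievable: Refactor=week 2, Test=week 1, Research=week 3, Migrate=week 4.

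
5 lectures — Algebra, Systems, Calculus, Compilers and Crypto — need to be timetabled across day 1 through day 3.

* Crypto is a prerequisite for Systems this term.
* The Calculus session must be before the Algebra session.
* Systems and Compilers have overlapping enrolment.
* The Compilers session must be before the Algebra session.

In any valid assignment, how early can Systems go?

day 2

Precedence pushes Systems to at least day 2.
Systems at day 2 is achievable: Compilers in day 1; Systems in day 2; Crypto in day 1; Algebra in day 2; Calculus in day 1.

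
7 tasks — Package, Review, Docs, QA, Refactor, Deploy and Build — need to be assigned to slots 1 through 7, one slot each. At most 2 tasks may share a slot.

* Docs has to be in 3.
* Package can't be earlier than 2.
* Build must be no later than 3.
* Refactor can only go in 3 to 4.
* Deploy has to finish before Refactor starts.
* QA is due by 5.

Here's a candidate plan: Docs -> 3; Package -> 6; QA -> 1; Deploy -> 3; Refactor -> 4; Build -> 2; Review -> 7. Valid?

Deploy has to finish before Refactor starts — holds.
Refactor can only go in 3 to 4 — holds.
QA is due by 5 — holds.
At most 2 tasks may share a slot — holds.
Docs has to be in 3 — holds.
Package can't be earlier than 2 — holds.
Build must be no later than 3 — holds.

Yes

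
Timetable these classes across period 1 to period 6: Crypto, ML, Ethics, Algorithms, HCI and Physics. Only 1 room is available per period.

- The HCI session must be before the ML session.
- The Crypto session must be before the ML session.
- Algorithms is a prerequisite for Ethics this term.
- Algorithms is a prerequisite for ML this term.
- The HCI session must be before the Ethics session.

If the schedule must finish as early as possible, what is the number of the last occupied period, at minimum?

period 6

The precedence chain requires at least 2 distinct periods.
With at most 1 per period and 6 classes, at least 6 periods are needed.
6 works (last occupied period: period 6): for example HCI -> period 2; Physics -> period 6; Algorithms -> period 1; Ethics -> period 5; ML -> period 4; Crypto -> period 3.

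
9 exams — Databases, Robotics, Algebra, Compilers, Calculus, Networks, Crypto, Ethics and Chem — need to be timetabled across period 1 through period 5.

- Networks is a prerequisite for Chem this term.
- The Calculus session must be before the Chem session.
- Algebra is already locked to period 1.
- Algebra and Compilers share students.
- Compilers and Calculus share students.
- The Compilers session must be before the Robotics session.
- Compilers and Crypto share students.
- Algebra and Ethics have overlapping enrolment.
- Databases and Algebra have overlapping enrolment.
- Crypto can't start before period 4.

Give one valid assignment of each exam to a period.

Algebra in period 1; Networks in period 1; Chem in period 2; Crypto in period 4; Compilers in period 2; Databases in period 2; Calculus in period 1; Robotics in period 3; Ethics in period 2

Checking: Compilers(period 2) before Robotics(period 3); Calculus(period 1) before Chem(period 2); Networks(period 1) before Chem(period 2); Compilers(period 2) != Crypto(period 4); Databases(period 2) != Algebra(period 1); Compilers(period 2) != Calculus(period 1); Algebra(period 1) != Ethics(period 2); Algebra(period 1) != Compilers(period 2); Algebra=period 1 in [period 1,period 1]; Crypto=period 4 in [period 4,period 5].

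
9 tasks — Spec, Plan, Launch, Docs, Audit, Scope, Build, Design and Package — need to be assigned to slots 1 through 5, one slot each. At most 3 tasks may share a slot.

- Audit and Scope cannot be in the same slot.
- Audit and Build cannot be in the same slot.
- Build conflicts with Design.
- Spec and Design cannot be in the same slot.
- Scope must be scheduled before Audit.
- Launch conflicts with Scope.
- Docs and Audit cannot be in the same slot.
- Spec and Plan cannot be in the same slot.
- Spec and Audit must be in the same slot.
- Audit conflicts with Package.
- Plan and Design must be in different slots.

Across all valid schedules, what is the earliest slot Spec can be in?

Spec must be in the same slot as Audit, which can't be before 2, so Spec is at least 2.
Spec at 2 is achievable: Launch -> 2; Plan -> 1; Design -> 4; Build -> 3; Spec -> 2; Package -> 3; Scope -> 1; Audit -> 2; Docs -> 1.

2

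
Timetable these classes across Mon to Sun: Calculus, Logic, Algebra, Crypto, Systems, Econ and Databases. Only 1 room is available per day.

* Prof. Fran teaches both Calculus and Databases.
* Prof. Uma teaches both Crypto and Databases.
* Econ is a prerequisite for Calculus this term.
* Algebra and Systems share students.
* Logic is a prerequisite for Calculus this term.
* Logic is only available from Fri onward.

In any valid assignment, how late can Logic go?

Logic is available from Fri; downstream work caps Logic at Sat.
Logic at Sat is achievable: Algebra=Tue, Calculus=Sun, Databases=Fri, Crypto=Wed, Systems=Thu, Logic=Sat, Econ=Mon.

Sat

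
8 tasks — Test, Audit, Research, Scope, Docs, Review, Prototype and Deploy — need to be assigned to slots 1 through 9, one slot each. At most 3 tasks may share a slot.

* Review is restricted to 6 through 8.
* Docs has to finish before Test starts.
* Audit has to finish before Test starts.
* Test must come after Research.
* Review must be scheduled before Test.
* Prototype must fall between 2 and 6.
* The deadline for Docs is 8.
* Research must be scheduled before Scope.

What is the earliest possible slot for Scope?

Precedence pushes Scope to at least 2.
Scope at 2 is achievable: Deploy -> 2; Scope -> 2; Review -> 6; Test -> 7; Prototype -> 2; Audit -> 1; Docs -> 1; Research -> 1.

2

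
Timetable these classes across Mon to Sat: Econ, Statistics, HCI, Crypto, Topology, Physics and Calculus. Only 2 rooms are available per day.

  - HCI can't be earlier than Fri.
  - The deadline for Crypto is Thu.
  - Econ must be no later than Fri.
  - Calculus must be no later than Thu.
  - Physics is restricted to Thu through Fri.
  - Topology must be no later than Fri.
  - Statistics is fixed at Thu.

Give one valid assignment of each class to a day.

Crypto -> Mon, Topology -> Tue, Calculus -> Mon, Econ -> Tue, HCI -> Fri, Statistics -> Thu, Physics -> Thu

Checking: Physics=Thu in [Thu,Fri]; HCI=Fri in [Fri,Sat]; Topology=Tue in [Mon,Fri]; Crypto=Mon in [Mon,Thu]; Econ=Tue in [Mon,Fri]; Statistics=Thu in [Thu,Thu]; Calculus=Mon in [Mon,Thu]; max 2 per day (cap 2).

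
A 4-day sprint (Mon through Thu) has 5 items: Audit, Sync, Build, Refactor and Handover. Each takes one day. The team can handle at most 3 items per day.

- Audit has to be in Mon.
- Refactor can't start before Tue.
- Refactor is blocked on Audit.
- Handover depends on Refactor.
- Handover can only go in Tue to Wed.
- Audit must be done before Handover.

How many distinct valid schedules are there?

16

Splitting on Sync: it can be Mon (4), Tue (4), Wed (4), Thu (4). Listing each branch's schedules as (Audit, Build, Refactor, Handover):
Sync=Mon: (Mon,Mon,Tue,Wed) (Mon,Tue,Tue,Wed) (Mon,Wed,Tue,Wed) (Mon,Thu,Tue,Wed) — 4.
Sync=Tue: (Mon,Mon,Tue,Wed) (Mon,Tue,Tue,Wed) (Mon,Wed,Tue,Wed) (Mon,Thu,Tue,Wed) — 4.
Sync=Wed: (Mon,Mon,Tue,Wed) (Mon,Tue,Tue,Wed) (Mon,Wed,Tue,Wed) (Mon,Thu,Tue,Wed) — 4.
Sync=Thu: (Mon,Mon,Tue,Wed) (Mon,Tue,Tue,Wed) (Mon,Wed,Tue,Wed) (Mon,Thu,Tue,Wed) — 4.
Summing: 4 + 4 + 4 + 4 = 16.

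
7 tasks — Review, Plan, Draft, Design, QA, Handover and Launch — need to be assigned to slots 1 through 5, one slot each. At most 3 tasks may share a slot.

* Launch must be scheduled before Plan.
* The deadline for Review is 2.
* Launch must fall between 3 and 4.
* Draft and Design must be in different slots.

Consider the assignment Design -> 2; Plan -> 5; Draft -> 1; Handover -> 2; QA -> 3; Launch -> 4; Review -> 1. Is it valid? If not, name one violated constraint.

Yes

Launch must fall between 3 and 4 — holds.
Launch must be scheduled before Plan — holds.
The deadline for Review is 2 — holds.
At most 3 tasks may share a slot — holds.
Draft and Design must be in different slots — holds.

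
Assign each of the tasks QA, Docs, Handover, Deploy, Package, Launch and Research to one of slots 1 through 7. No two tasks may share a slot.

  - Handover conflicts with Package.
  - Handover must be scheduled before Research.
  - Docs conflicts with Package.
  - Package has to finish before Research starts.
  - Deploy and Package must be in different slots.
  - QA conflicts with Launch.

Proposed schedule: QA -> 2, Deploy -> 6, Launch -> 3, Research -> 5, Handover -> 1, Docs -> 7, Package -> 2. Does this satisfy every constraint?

QA conflicts with Launch — holds.
Handover conflicts with Package — holds.
No two tasks may share a slot — violated.
Deploy and Package must be in different slots — holds.
Package has to finish before Research starts — holds.
Docs conflicts with Package — holds.
Handover must be scheduled before Research — holds.

No. No two tasks may share a slot is not satisfied.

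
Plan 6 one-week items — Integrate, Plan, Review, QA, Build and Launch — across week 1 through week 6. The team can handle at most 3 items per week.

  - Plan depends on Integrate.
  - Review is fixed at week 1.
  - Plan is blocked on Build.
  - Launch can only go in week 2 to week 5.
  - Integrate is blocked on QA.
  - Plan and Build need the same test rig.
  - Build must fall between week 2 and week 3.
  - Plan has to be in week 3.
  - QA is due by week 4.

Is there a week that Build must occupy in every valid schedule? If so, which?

Build's window is week 2–week 3.
Plan is fixed at week 3, and Build can't share a week with Plan.
So Build must be week 2.

week 2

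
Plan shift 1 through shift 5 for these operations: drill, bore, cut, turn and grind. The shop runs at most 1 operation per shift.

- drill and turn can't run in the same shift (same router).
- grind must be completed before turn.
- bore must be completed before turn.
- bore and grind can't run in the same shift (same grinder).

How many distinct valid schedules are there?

Splitting on drill: it can be shift 1 (8), shift 2 (8), shift 3 (8), shift 4 (8), shift 5 (8). Listing each branch's schedules as (bore, cut, turn, grind) by shift number:
drill=shift 1: (2,3,5,4) (2,4,5,3) (2,5,4,3) (3,2,5,4) (3,4,5,2) (3,5,4,2) (4,2,5,3) (4,3,5,2) — 8.
drill=shift 2: (1,3,5,4) (1,4,5,3) (1,5,4,3) (3,1,5,4) (3,4,5,1) (3,5,4,1) (4,1,5,3) (4,3,5,1) — 8.
drill=shift 3: (1,2,5,4) (1,4,5,2) (1,5,4,2) (2,1,5,4) (2,4,5,1) (2,5,4,1) (4,1,5,2) (4,2,5,1) — 8.
drill=shift 4: (1,2,5,3) (1,3,5,2) (1,5,3,2) (2,1,5,3) (2,3,5,1) (2,5,3,1) (3,1,5,2) (3,2,5,1) — 8.
drill=shift 5: (1,2,4,3) (1,3,4,2) (1,4,3,2) (2,1,4,3) (2,3,4,1) (2,4,3,1) (3,1,4,2) (3,2,4,1) — 8.
Summing: 8 + 8 + 8 + 8 + 8 = 40.

40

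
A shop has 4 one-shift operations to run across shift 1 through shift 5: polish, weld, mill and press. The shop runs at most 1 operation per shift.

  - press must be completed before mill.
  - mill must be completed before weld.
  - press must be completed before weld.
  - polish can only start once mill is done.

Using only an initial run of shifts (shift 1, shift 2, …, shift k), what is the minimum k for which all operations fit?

The precedence chain requires at least 3 distinct shifts.
With at most 1 per shift and 4 operations, at least 4 shifts are needed.
4 works (last occupied shift: shift 4): for example weld=shift 3, polish=shift 4, press=shift 1, mill=shift 2.

4 shifts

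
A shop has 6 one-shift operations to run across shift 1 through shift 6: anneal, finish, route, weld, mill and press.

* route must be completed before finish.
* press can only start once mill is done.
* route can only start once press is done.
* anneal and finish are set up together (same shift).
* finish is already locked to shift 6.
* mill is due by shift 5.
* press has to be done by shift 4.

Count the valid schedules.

Splitting on route: it can be shift 3 (6), shift 4 (18), shift 5 (36). Listing each branch's schedules as (anneal, finish, weld, mill, press) by shift number:
route=shift 3: (6,6,1,1,2) (6,6,2,1,2) (6,6,3,1,2) (6,6,4,1,2) (6,6,5,1,2) (6,6,6,1,2) — 6.
route=shift 4: (6,6,1,1,2) (6,6,1,1,3) (6,6,1,2,3) (6,6,2,1,2) (6,6,2,1,3) (6,6,2,2,3) (6,6,3,1,2) (6,6,3,1,3) (6,6,3,2,3) (6,6,4,1,2) (6,6,4,1,3) (6,6,4,2,3) (6,6,5,1,2) (6,6,5,1,3) (6,6,5,2,3) (6,6,6,1,2) (6,6,6,1,3) (6,6,6,2,3) — 18.
route=shift 5: (6,6,1,1,2) (6,6,1,1,3) (6,6,1,1,4) (6,6,1,2,3) (6,6,1,2,4) (6,6,1,3,4) (6,6,2,1,2) (6,6,2,1,3) (6,6,2,1,4) (6,6,2,2,3) (6,6,2,2,4) (6,6,2,3,4) (6,6,3,1,2) (6,6,3,1,3) (6,6,3,1,4) (6,6,3,2,3) (6,6,3,2,4) (6,6,3,3,4) (6,6,4,1,2) (6,6,4,1,3) (6,6,4,1,4) (6,6,4,2,3) (6,6,4,2,4) (6,6,4,3,4) (6,6,5,1,2) (6,6,5,1,3) (6,6,5,1,4) (6,6,5,2,3) (6,6,5,2,4) (6,6,5,3,4) (6,6,6,1,2) (6,6,6,1,3) (6,6,6,1,4) (6,6,6,2,3) (6,6,6,2,4) (6,6,6,3,4) — 36.
Summing: 6 + 18 + 36 = 60.

60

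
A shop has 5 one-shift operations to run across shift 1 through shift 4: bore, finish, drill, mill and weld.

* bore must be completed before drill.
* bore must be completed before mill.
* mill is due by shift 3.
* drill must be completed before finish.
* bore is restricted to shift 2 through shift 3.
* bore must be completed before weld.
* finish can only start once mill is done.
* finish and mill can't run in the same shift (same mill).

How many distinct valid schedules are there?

Enumerating: bore -> shift 2; drill -> shift 3; weld -> shift 3; finish -> shift 4; mill -> shift 3 | bore in shift 2, mill in shift 3, weld in shift 4, finish in shift 4, drill in shift 3.

2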